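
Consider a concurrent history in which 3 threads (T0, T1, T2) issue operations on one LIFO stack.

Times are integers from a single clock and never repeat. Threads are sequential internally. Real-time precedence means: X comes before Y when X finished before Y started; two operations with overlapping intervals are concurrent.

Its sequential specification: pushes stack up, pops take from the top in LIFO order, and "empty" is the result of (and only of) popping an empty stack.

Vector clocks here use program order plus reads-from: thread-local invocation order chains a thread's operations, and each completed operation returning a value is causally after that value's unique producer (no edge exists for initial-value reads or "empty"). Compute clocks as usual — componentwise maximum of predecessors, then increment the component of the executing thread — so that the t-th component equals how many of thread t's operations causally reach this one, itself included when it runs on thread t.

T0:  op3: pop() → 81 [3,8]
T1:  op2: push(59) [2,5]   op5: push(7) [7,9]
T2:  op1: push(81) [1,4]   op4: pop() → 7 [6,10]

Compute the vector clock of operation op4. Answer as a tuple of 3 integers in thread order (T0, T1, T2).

VC(op1, invoked at 1): no causal predecessors; +1 on T2 → (0, 0, 1)
VC(op2, invoked at 2): no causal predecessors; +1 on T1 → (0, 1, 0)
op5, invoked 7, takes VC(op2)=(0, 1, 0) under max, adds 1 for T1 → (0, 2, 0)
op3, invoked 3, takes VC(op1)=(0, 0, 1) under max, adds 1 for T0 → (1, 0, 1)
op4, invoked 6, takes VC(op1)=(0, 0, 1), VC(op5)=(0, 2, 0) under max, adds 1 for T2 → (0, 2, 2)
target: VC(op4) = (0, 2, 2)

(0, 2, 2)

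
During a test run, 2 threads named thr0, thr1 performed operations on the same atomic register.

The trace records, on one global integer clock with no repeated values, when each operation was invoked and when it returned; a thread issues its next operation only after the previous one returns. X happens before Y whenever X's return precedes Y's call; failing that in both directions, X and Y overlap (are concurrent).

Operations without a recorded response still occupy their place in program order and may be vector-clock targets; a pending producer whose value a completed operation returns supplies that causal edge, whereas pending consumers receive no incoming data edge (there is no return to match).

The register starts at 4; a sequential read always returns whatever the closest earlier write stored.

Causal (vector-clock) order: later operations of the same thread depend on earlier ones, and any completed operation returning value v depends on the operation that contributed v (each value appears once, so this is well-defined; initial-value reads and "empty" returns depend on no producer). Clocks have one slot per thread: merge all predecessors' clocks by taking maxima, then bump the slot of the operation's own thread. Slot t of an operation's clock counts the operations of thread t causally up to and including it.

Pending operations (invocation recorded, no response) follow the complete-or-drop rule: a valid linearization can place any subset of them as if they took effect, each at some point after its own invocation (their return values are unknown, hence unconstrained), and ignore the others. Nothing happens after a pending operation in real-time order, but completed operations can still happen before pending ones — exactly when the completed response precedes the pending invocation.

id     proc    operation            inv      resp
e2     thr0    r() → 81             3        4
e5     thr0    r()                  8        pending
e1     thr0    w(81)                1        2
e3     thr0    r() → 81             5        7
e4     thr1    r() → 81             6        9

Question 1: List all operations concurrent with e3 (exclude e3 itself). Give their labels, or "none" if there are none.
e4

concurrent with e3 ([5,7]): every op whose interval crosses 5..7
e1 [1,2]: before
e2 [3,4]: before
e4 [6,9]: concurrent
e5 [8,…): after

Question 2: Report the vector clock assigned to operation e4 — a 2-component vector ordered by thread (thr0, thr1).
(1, 1)

invoked at 1, e1 has no predecessors; its own thr0 bump gives (1, 0)
VC(e4, invoked at 6): max of VC(e1)=(1, 0), then +1 on thread thr1 → (1, 1)
VC(e2, invoked at 3): max of VC(e1)=(1, 0), then +1 on thread thr0 → (2, 0)
VC(e3, invoked at 5): max of VC(e1)=(1, 0), VC(e2)=(2, 0), then +1 on thread thr0 → (3, 0)
VC(e5, invoked at 8): max of VC(e3)=(3, 0), then +1 on thread thr0 → (4, 0)
target: VC(e4) = (1, 1)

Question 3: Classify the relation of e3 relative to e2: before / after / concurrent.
after

e3 spans [5,7], e2 spans [3,4]
resp(e2)=4 < inv(e3)=5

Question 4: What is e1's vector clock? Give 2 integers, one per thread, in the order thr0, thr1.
(1, 0)

root op e1, invoked 1: fresh clock plus thr0's own tick → (1, 0)
e4 (invocation 6): componentwise max over VC(e1)=(1, 0), +1 at thr1, giving (1, 1)
e2 (invocation 3): componentwise max over VC(e1)=(1, 0), +1 at thr0, giving (2, 0)
e3 (invocation 5): componentwise max over VC(e1)=(1, 0), VC(e2)=(2, 0), +1 at thr0, giving (3, 0)
e5 (invocation 8): componentwise max over VC(e3)=(3, 0), +1 at thr0, giving (4, 0)
target: VC(e1) = (1, 0)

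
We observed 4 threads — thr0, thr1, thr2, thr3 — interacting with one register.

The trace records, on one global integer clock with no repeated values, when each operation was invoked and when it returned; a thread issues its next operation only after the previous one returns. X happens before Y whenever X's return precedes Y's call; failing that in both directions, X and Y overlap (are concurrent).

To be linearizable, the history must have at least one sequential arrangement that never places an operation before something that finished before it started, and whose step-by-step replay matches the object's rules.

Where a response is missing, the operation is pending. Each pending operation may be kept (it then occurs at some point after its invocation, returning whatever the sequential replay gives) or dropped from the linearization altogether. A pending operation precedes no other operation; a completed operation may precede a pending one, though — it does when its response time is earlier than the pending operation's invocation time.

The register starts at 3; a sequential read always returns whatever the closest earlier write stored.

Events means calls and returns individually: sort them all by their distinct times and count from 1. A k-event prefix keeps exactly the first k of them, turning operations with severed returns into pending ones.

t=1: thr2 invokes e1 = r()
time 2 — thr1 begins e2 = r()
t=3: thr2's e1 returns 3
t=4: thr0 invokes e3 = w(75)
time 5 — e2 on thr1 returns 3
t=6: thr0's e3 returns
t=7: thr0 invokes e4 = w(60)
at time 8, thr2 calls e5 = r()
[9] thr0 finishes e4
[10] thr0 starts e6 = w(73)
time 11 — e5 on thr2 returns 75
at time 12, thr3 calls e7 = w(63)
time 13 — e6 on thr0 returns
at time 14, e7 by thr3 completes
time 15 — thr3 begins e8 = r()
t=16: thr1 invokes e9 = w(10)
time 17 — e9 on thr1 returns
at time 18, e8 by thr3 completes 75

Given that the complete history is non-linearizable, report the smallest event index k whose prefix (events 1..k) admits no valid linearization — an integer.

events 1..17 are still linearizable — one witness is e1, e2, e3, e5, e4, e6, e7, e8, e9:
step 1: e1 r() → 3 — value 3
step 2: e2 r() → 3 — value 3
step 3: e3 w(75) — value 75
step 4: e5 r() → 75 — value 75
step 5: e4 w(60) — value 60
step 6: e6 w(73) — value 73
step 7: e7 w(63) — value 63
step 8: e8 r() (pending, included) — value 63
step 9: e9 w(10) — value 10
event 18 — e8's response, time 18 — after it, nothing linearizes
for example e1, e2, e3, e4, e5, e6, e7, e8, e9 fails at step 5: e5 r() → 75 is not legal there
for example e1, e2, e3, e4, e5, e6, e7, e9, e8 fails at step 5: e5 r() → 75 is not legal there

18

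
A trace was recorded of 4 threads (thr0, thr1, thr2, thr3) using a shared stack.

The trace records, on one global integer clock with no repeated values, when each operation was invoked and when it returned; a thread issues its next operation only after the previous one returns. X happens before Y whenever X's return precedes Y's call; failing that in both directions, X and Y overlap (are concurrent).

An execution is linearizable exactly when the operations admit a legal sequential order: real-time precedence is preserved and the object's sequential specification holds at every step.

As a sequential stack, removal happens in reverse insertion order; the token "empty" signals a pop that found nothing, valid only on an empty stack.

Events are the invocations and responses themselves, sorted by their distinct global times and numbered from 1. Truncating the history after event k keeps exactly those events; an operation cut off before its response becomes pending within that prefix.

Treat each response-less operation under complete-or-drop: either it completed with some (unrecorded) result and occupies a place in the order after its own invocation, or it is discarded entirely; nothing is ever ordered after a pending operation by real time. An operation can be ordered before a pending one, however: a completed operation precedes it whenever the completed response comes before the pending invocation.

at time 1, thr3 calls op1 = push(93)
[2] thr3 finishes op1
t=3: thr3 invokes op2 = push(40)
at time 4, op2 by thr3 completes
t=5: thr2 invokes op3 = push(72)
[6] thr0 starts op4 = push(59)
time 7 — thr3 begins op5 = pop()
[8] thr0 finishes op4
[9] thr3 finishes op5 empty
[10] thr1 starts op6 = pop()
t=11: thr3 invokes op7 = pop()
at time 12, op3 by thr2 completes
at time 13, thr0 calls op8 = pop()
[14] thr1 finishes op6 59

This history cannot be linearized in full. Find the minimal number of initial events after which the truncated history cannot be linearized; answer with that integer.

9

a valid linearization of events 1..8 exists, for instance op1, op2, op3, op4:
1. op1 push(93), leaving stack <93>
2. op2 push(40), leaving stack <93,40>
3. op3 push(72) (pending, included), leaving stack <93,40,72>
4. op4 push(59), leaving stack <93,40,72,59>
event 9 — op5's response, time 9 — after it, nothing linearizes
no completion choice of the 1 pending operation (op3) rescues it — every subset was tried
take op1, op2, op4, op5 (pending dropped): step 4 already fails, because op5 pop() → empty cannot occur there
take op1, op2, op5, op4 (pending dropped): step 3 already fails, because op5 pop() → empty cannot occur there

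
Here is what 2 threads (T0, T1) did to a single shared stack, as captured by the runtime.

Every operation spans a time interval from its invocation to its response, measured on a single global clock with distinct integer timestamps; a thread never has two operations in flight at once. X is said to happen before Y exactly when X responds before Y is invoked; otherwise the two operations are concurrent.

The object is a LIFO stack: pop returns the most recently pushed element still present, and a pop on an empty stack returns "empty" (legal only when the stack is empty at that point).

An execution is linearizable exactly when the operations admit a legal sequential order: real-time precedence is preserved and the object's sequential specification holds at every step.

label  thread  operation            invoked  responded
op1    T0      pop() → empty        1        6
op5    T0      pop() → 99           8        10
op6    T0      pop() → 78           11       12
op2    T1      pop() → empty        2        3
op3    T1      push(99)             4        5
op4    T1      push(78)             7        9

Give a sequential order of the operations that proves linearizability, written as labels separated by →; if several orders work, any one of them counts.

after step 1 (op1 pop() → empty): stack <>
after step 2 (op2 pop() → empty): stack <>
after step 3 (op3 push(99)): stack <99>
after step 4 (op5 pop() → 99): stack <>
after step 5 (op4 push(78)): stack <78>
after step 6 (op6 pop() → 78): stack <>

op1 → op2 → op3 → op5 → op4 → op6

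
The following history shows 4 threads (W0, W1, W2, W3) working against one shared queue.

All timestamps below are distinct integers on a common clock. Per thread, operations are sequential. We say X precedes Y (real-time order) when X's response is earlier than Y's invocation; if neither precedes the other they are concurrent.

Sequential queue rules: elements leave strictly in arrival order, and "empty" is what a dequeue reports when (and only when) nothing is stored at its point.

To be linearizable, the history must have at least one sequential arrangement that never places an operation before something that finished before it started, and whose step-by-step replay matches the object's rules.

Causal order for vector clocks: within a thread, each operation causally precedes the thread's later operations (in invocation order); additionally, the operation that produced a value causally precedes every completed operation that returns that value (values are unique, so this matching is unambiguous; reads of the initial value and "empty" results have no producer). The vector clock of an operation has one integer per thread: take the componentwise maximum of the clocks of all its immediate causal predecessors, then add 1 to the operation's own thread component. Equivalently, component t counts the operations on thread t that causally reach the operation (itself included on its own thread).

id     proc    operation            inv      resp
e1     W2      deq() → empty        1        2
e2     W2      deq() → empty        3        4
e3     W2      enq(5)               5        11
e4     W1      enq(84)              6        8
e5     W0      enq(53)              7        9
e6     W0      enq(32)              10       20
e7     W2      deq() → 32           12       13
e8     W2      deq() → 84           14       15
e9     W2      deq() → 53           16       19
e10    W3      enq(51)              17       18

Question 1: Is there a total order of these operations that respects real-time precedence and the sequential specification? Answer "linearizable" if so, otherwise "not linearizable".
events 1..12 are fine; event 13 — the response of e7 at time 13 — makes the prefix non-linearizable
6 orders of the 6 completed queue ops respect real time; none is legal
every completion of the 1 pending operation (e6) was checked; none linearizes
e.g. e1, e2, e3, e4, e5, e7 (pending dropped): illegal at step 6, since e7 deq() → 32 cannot apply there
e.g. e1, e2, e3, e5, e4, e7 (pending dropped): illegal at step 6, since e7 deq() → 32 cannot apply there

not linearizable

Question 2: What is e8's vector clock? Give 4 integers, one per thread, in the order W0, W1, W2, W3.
invoked at 17, e10 has no predecessors; its own W3 bump gives (0, 0, 0, 1)
invoked at 1, e1 has no predecessors; its own W2 bump gives (0, 0, 1, 0)
invoked at 6, e4 has no predecessors; its own W1 bump gives (0, 1, 0, 0)
invoked at 7, e5 has no predecessors; its own W0 bump gives (1, 0, 0, 0)
e2, invoked 3, takes VC(e1)=(0, 0, 1, 0) under max, adds 1 for W2 → (0, 0, 2, 0)
e6, invoked 10, takes VC(e5)=(1, 0, 0, 0) under max, adds 1 for W0 → (2, 0, 0, 0)
e3, invoked 5, takes VC(e2)=(0, 0, 2, 0) under max, adds 1 for W2 → (0, 0, 3, 0)
e7, invoked 12, takes VC(e3)=(0, 0, 3, 0), VC(e6)=(2, 0, 0, 0) under max, adds 1 for W2 → (2, 0, 4, 0)
e8, invoked 14, takes VC(e4)=(0, 1, 0, 0), VC(e7)=(2, 0, 4, 0) under max, adds 1 for W2 → (2, 1, 5, 0)
e9, invoked 16, takes VC(e5)=(1, 0, 0, 0), VC(e8)=(2, 1, 5, 0) under max, adds 1 for W2 → (2, 1, 6, 0)
target: VC(e8) = (2, 1, 5, 0)

(2, 1, 5, 0)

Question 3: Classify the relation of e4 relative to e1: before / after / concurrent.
e4 spans [6,8], e1 spans [1,2]
resp(e1)=2 < inv(e4)=6

after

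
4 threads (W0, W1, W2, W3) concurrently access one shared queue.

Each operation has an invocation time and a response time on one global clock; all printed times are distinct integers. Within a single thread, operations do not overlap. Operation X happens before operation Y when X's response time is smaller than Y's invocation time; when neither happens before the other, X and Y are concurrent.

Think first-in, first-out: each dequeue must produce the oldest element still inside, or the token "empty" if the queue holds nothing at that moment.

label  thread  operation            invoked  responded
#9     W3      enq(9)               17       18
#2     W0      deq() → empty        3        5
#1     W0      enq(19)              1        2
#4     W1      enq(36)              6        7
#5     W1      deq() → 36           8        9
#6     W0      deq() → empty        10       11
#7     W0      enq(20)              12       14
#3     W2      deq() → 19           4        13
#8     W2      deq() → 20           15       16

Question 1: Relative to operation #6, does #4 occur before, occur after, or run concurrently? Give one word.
Answer: before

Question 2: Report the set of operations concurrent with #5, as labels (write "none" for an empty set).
Answer: #3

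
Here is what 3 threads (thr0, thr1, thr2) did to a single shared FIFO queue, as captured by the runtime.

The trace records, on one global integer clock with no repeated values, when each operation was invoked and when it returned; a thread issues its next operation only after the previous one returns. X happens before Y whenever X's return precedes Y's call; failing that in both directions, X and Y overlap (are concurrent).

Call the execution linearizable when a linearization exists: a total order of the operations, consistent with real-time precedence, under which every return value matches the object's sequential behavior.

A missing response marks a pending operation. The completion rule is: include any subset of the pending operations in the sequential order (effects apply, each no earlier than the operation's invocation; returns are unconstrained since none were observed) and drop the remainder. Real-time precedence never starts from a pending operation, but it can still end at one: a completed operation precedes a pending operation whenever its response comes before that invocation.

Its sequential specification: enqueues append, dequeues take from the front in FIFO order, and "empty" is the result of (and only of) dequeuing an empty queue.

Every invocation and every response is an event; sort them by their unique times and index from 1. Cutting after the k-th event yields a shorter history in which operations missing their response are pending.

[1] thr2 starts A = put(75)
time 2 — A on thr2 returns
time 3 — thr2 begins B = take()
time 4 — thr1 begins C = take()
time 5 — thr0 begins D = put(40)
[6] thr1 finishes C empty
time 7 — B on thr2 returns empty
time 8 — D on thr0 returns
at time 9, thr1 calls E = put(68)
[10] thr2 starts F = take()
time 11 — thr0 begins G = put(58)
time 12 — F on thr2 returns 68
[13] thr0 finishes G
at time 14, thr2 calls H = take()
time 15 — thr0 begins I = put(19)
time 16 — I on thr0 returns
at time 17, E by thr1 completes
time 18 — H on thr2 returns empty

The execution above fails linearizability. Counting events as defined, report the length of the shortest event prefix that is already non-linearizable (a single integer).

events 1..6 are still linearizable — one witness is A, B, C:
step 1: A put(75) — queue <75>
step 2: B take() (pending, included) — queue <>
step 3: C take() → empty — queue <>
at event 7 (B's time-7 response) nothing linearizes any more
include/drop combinations of the 1 pending operation (D) were all tried; none helps
take A, B, C (pending dropped): step 2 already fails, because B take() → empty cannot occur there
take A, C, B (pending dropped): step 2 already fails, because C take() → empty cannot occur there

7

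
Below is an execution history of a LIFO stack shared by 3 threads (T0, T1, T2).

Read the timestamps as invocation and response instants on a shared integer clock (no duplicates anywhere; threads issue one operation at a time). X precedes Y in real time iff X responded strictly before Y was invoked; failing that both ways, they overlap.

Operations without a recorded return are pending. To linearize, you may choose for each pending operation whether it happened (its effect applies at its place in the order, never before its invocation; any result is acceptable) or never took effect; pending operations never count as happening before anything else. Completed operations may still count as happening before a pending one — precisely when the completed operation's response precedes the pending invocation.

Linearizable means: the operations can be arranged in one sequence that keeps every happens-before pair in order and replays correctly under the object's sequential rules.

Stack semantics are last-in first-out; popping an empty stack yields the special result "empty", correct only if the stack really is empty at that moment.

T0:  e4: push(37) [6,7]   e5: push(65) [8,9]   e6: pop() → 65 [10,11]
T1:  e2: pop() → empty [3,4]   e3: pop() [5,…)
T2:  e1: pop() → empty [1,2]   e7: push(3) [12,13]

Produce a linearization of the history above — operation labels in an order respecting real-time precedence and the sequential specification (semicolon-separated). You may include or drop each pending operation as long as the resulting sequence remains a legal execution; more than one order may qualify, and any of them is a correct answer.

after step 1 (e1 pop() → empty): stack <>
after step 2 (e2 pop() → empty): stack <>
after step 3 (e3 pop() (pending, included)): stack <>
after step 4 (e4 push(37)): stack <37>
after step 5 (e5 push(65)): stack <37,65>
after step 6 (e6 pop() → 65): stack <37>
after step 7 (e7 push(3)): stack <37,3>

e1; e2; e3; e4; e5; e6; e7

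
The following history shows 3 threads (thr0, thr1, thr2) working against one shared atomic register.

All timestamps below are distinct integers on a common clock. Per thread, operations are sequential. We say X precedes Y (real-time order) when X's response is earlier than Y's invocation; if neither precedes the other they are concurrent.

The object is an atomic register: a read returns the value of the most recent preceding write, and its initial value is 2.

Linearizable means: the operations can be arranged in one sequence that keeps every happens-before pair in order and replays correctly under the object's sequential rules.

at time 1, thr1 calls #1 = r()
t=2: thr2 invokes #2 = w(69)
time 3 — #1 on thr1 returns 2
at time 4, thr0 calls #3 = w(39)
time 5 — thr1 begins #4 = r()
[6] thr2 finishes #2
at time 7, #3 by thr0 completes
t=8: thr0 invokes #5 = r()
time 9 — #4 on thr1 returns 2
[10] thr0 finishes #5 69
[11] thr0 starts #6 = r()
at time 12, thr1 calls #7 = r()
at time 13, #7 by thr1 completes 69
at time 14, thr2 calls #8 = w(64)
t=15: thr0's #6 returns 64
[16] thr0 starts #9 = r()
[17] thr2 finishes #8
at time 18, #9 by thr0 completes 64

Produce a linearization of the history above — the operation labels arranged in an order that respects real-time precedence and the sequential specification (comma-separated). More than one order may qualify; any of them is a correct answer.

#1, #4, #3, #2, #5, #7, #8, #6, #9

1. #1 r() → 2, leaving value 2
2. #4 r() → 2, leaving value 2
3. #3 w(39), leaving value 39
4. #2 w(69), leaving value 69
5. #5 r() → 69, leaving value 69
6. #7 r() → 69, leaving value 69
7. #8 w(64), leaving value 64
8. #6 r() → 64, leaving value 64
9. #9 r() → 64, leaving value 64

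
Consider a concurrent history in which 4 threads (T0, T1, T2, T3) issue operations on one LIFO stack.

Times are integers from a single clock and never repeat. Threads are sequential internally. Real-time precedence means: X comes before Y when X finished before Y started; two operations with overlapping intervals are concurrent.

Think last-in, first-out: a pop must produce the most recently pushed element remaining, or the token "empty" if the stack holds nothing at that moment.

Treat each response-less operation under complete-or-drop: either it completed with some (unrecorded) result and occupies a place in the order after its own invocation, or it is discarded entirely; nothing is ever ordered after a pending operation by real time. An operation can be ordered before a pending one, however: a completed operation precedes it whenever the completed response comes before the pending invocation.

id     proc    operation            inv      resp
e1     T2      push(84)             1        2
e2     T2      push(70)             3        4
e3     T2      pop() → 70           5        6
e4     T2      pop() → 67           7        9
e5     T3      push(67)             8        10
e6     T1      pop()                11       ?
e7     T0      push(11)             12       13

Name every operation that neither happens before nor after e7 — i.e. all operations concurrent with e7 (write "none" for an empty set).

e7 spans [12,13]: anything still running between times 12 and 13 counts as concurrent
e1 [1,2]: before
e2 [3,4]: before
e3 [5,6]: before
e4 [7,9]: before
e5 [8,10]: before
e6 [11,…): concurrent

e6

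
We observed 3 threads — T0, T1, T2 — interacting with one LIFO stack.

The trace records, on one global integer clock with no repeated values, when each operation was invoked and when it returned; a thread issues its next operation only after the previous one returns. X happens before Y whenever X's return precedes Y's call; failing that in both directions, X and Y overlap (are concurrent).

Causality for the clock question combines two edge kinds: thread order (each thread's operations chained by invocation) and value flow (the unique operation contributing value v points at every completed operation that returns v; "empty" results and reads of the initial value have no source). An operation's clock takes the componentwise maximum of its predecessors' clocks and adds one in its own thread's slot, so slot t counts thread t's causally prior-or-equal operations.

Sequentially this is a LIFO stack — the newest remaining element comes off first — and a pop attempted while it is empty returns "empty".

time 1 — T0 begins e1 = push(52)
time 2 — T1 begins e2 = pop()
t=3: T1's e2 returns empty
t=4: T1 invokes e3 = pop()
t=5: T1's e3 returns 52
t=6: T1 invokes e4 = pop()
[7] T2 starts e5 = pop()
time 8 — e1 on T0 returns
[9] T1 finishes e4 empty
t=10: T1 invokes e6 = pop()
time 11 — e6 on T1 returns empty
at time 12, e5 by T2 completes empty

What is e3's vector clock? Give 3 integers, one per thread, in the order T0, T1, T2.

root op e5, invoked 7: fresh clock plus T2's own tick → (0, 0, 1)
root op e2, invoked 2: fresh clock plus T1's own tick → (0, 1, 0)
root op e1, invoked 1: fresh clock plus T0's own tick → (1, 0, 0)
from VC(e1)=(1, 0, 0), VC(e2)=(0, 1, 0), e3 (invoked 4) maxes components and bumps T1 → (1, 2, 0)
from VC(e3)=(1, 2, 0), e4 (invoked 6) maxes components and bumps T1 → (1, 3, 0)
from VC(e4)=(1, 3, 0), e6 (invoked 10) maxes components and bumps T1 → (1, 4, 0)
target: VC(e3) = (1, 2, 0)

(1, 2, 0)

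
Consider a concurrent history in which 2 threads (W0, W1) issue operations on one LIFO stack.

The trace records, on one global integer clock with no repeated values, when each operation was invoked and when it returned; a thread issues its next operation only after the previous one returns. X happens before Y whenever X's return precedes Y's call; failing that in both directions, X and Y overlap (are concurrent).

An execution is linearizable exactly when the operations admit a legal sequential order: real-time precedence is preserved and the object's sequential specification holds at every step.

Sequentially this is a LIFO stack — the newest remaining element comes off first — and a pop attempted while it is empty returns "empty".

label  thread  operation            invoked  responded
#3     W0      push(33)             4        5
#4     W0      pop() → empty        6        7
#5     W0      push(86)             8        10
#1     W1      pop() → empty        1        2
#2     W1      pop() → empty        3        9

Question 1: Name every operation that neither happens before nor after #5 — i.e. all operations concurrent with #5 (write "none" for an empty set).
#2

#5 spans [8,10]: anything still running between times 8 and 10 counts as concurrent
#1 [1,2]: before
#2 [3,9]: concurrent
#3 [4,5]: before
#4 [6,7]: before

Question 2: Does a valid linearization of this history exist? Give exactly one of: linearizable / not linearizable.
not linearizable

already the first 9 events (up to #2's response at time 9) admit no linearization; the first 8 still do
3 orders of the 4 completed LIFO stack ops respect real time; none is legal
no completion choice of the 1 pending operation (#5) rescues it — every subset was tried
take #1, #2, #3, #4 (pending dropped): step 4 already fails, because #4 pop() → empty cannot occur there
take #1, #3, #2, #4 (pending dropped): step 3 already fails, because #2 pop() → empty cannot occur there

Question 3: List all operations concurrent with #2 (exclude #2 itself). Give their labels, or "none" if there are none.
#3, #4, #5

#2 runs from 3 to 9; window-overlapping ops are concurrent
#1 [1,2]: before
#3 [4,5]: concurrent
#4 [6,7]: concurrent
#5 [8,10]: concurrent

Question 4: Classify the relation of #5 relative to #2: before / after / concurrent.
concurrent

#5 spans [8,10], #2 spans [3,9]
the intervals overlap in both directions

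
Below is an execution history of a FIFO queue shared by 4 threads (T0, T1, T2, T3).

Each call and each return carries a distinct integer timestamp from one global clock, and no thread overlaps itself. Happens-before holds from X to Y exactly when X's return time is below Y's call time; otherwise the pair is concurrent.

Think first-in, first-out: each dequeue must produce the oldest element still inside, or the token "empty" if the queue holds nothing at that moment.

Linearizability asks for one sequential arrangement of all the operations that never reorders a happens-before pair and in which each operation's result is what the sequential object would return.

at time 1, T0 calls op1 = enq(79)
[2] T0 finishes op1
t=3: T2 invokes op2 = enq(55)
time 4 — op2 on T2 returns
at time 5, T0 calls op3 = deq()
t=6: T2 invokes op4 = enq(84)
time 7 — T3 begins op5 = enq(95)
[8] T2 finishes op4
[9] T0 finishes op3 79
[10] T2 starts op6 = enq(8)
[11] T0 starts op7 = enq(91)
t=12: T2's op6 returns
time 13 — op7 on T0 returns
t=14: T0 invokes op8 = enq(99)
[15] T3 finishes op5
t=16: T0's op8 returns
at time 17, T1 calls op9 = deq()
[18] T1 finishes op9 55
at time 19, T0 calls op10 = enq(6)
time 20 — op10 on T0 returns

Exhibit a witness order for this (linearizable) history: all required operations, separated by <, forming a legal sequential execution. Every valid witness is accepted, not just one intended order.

op1 < op2 < op3 < op4 < op5 < op6 < op7 < op8 < op9 < op10

1. op1 enq(79), leaving queue <79>
2. op2 enq(55), leaving queue <79,55>
3. op3 deq() → 79, leaving queue <55>
4. op4 enq(84), leaving queue <55,84>
5. op5 enq(95), leaving queue <55,84,95>
6. op6 enq(8), leaving queue <55,84,95,8>
7. op7 enq(91), leaving queue <55,84,95,8,91>
8. op8 enq(99), leaving queue <55,84,95,8,91,99>
9. op9 deq() → 55, leaving queue <84,95,8,91,99>
10. op10 enq(6), leaving queue <84,95,8,91,99,6>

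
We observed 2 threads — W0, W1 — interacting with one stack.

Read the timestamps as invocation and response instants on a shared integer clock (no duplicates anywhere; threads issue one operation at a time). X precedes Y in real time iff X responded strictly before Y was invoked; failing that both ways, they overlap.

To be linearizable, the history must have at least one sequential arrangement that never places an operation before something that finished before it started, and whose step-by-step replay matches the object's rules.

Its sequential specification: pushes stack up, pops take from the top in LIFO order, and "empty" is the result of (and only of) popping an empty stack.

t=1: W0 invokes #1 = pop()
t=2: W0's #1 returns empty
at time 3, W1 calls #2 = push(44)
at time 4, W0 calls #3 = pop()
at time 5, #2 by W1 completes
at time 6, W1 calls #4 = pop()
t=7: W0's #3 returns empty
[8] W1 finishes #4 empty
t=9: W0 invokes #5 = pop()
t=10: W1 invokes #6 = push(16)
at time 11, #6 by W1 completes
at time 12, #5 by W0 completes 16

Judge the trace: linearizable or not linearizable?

already the first 8 events (up to #4's response at time 8) admit no linearization; the first 7 still do
the 4 completed operations admit 3 real-time orders; each fails the stack replay
take #1, #2, #3, #4: step 3 already fails, because #3 pop() → empty cannot occur there
take #1, #2, #4, #3: step 3 already fails, because #4 pop() → empty cannot occur there

not linearizable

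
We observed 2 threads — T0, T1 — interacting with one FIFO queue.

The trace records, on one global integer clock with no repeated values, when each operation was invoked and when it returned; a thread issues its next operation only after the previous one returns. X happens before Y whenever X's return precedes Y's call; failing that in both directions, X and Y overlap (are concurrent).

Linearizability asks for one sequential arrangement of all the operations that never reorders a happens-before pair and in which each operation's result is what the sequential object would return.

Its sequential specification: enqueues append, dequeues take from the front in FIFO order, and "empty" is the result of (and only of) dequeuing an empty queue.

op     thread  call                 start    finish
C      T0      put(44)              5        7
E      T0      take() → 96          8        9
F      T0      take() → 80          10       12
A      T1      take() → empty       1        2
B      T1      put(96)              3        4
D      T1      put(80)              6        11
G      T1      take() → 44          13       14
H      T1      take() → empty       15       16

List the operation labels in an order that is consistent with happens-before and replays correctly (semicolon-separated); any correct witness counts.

1. A take() → empty, leaving queue <>
2. B put(96), leaving queue <96>
3. D put(80), leaving queue <96,80>
4. C put(44), leaving queue <96,80,44>
5. E take() → 96, leaving queue <80,44>
6. F take() → 80, leaving queue <44>
7. G take() → 44, leaving queue <>
8. H take() → empty, leaving queue <>

A; B; D; C; E; F; G; H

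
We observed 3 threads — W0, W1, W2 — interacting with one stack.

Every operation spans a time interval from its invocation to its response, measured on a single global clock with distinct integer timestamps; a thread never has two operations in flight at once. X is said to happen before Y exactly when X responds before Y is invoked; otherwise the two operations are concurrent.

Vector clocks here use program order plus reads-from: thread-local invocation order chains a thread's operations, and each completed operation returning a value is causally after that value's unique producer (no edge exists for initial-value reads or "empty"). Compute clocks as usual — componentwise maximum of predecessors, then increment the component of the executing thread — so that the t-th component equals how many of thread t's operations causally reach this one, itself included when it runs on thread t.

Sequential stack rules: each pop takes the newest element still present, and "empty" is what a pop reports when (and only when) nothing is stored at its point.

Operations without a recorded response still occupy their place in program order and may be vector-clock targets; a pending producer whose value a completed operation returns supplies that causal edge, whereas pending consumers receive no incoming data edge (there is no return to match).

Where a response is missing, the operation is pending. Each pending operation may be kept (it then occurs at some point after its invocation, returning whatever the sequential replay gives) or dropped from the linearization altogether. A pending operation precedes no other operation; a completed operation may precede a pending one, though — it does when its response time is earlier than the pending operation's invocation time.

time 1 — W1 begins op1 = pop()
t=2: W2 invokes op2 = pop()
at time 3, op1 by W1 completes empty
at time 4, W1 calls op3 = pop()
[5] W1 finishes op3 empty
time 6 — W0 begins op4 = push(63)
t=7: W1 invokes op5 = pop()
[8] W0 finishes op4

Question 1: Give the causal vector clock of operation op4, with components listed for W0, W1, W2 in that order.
op2, invoked 2, has no incoming edges; only W2's bump applies → (0, 0, 1)
op1, invoked 1, has no incoming edges; only W1's bump applies → (0, 1, 0)
op4, invoked 6, has no incoming edges; only W0's bump applies → (1, 0, 0)
VC(op3, invoked at 4): max of VC(op1)=(0, 1, 0), then +1 on thread W1 → (0, 2, 0)
VC(op5, invoked at 7): max of VC(op3)=(0, 2, 0), then +1 on thread W1 → (0, 3, 0)
target: VC(op4) = (1, 0, 0)

(1, 0, 0)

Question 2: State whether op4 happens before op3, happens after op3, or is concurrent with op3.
op4 spans [6,8], op3 spans [4,5]
resp(op3)=5 < inv(op4)=6

after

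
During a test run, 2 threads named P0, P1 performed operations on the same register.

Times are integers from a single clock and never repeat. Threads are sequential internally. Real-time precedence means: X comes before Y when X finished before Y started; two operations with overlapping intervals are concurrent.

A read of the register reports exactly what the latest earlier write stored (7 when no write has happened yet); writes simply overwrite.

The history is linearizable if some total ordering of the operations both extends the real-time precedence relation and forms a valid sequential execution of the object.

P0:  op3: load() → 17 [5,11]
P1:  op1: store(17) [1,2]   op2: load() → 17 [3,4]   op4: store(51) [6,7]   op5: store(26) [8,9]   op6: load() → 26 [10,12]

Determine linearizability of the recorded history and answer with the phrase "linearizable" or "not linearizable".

linearizable

a witness: op1, op2, op3, op4, op5, op6
step 1: op1 store(17) — value 17
step 2: op2 load() → 17 — value 17
step 3: op3 load() → 17 — value 17
step 4: op4 store(51) — value 51
step 5: op5 store(26) — value 26
step 6: op6 load() → 26 — value 26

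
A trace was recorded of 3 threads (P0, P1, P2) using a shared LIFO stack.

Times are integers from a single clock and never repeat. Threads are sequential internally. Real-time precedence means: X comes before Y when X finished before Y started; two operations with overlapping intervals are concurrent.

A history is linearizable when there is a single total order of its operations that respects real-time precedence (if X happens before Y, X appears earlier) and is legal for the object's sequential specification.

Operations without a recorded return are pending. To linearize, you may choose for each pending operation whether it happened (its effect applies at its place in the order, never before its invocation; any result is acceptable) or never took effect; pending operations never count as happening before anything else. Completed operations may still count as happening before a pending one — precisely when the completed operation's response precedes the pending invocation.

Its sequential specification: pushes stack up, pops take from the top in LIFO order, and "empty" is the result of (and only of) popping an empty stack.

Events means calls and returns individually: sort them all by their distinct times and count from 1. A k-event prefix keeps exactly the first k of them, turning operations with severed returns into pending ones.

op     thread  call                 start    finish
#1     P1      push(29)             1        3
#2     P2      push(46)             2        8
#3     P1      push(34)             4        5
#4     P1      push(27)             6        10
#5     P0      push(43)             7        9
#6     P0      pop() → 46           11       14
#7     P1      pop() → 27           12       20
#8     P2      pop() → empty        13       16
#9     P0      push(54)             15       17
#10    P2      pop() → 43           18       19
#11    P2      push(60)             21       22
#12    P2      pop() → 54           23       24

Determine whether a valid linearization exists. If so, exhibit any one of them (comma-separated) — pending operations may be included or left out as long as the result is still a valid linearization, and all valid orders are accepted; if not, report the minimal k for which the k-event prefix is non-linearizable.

cut after 15 events: linearizable; cut after 16 events (#8 responds, time 16): not linearizable
20 orders of the 7 completed LIFO stack ops respect real time; none is legal
include/drop combinations of the 2 pending operations (#7, #9) were all tried; none helps
one such order, #1, #2, #3, #4, #5, #6, #8 (pending dropped), breaks at step 6 where #6 pop() → 46 is illegal
one such order, #1, #2, #3, #4, #5, #8, #6 (pending dropped), breaks at step 6 where #8 pop() → empty is illegal

not linearizable — minimal violating prefix: 16 events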